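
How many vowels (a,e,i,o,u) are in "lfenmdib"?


Input: lfenmdib
Checking each character:
  'l' at position 0: consonant
  'f' at position 1: consonant
  'e' at position 2: vowel (running total: 1)
  'n' at position 3: consonant
  'm' at position 4: consonant
  'd' at position 5: consonant
  'i' at position 6: vowel (running total: 2)
  'b' at position 7: consonant
Total vowels: 2

2


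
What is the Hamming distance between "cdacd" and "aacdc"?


Comparing "cdacd" and "aacdc" position by position:
  Position 0: 'c' vs 'a' => differ
  Position 1: 'd' vs 'a' => differ
  Position 2: 'a' vs 'c' => differ
  Position 3: 'c' vs 'd' => differ
  Position 4: 'd' vs 'c' => differ
Total differences (Hamming distance): 5

5


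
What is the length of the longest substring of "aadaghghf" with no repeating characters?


Input: "aadaghghf"
Sliding window (track last position of each char):
  Position 0 ('a'): window [0,0] length 1 -- new best
  Position 1 ('a'): repeat (last at 0), move window start to 1
  Position 1 ('a'): window [1,1] length 1
  Position 2 ('d'): window [1,2] length 2 -- new best
  Position 3 ('a'): repeat (last at 1), move window start to 2
  Position 3 ('a'): window [2,3] length 2
  Position 4 ('g'): window [2,4] length 3 -- new best
  Position 5 ('h'): window [2,5] length 4 -- new best
  Position 6 ('g'): repeat (last at 4), move window start to 5
  Position 6 ('g'): window [5,6] length 2
  Position 7 ('h'): repeat (last at 5), move window start to 6
  Position 7 ('h'): window [6,7] length 2
  Position 8 ('f'): window [6,8] length 3
Longest substring with no repeats: "dagh" with length 4

4


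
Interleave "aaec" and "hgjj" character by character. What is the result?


Interleaving "aaec" and "hgjj":
  Position 0: 'a' from first, 'h' from second => "ah"
  Position 1: 'a' from first, 'g' from second => "ag"
  Position 2: 'e' from first, 'j' from second => "ej"
  Position 3: 'c' from first, 'j' from second => "cj"
Result: ahagejcj

ahagejcj


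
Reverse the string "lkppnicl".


Input: lkppnicl
Reading characters right to left:
  Position 7: 'l'
  Position 6: 'c'
  Position 5: 'i'
  Position 4: 'n'
  Position 3: 'p'
  Position 2: 'p'
  Position 1: 'k'
  Position 0: 'l'
Reversed: lcinppkl

lcinppkl


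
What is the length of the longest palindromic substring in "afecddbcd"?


Input: "afecddbcd"
Checking substrings for palindromes:
  [4:6] "dd" (len 2) => palindrome
Longest palindromic substring: "dd" with length 2

2


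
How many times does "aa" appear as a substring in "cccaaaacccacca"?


Searching for "aa" in "cccaaaacccacca"
Scanning each position:
  Position 0: "cc" => no
  Position 1: "cc" => no
  Position 2: "ca" => no
  Position 3: "aa" => MATCH
  Position 4: "aa" => MATCH
  Position 5: "aa" => MATCH
  Position 6: "ac" => no
  Position 7: "cc" => no
  Position 8: "cc" => no
  Position 9: "ca" => no
  Position 10: "ac" => no
  Position 11: "cc" => no
  Position 12: "ca" => no
Total occurrences: 3

3


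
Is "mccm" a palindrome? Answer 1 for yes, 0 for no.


Input: mccm
Reversed: mccm
  Compare pos 0 ('m') with pos 3 ('m'): match
  Compare pos 1 ('c') with pos 2 ('c'): match
Result: palindrome

1


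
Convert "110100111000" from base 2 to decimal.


Input: "110100111000" in base 2
Positional expansion:
  Digit '1' (value 1) x 2^11 = 2048
  Digit '1' (value 1) x 2^10 = 1024
  Digit '0' (value 0) x 2^9 = 0
  Digit '1' (value 1) x 2^8 = 256
  Digit '0' (value 0) x 2^7 = 0
  Digit '0' (value 0) x 2^6 = 0
  Digit '1' (value 1) x 2^5 = 32
  Digit '1' (value 1) x 2^4 = 16
  Digit '1' (value 1) x 2^3 = 8
  Digit '0' (value 0) x 2^2 = 0
  Digit '0' (value 0) x 2^1 = 0
  Digit '0' (value 0) x 2^0 = 0
Sum = 3384

3384


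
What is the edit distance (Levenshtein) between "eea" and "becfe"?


Computing edit distance: "eea" -> "becfe"
DP table:
           b    e    c    f    e
      0    1    2    3    4    5
  e   1    1    1    2    3    4
  e   2    2    1    2    3    3
  a   3    3    2    2    3    4
Edit distance = dp[3][5] = 4

4


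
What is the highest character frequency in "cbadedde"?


Input: cbadedde
Character counts:
  'a': 1
  'b': 1
  'c': 1
  'd': 3
  'e': 2
Maximum frequency: 3

3


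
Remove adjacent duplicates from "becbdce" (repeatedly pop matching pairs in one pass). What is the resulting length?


Input: becbdce
Stack-based adjacent duplicate removal:
  Read 'b': push. Stack: b
  Read 'e': push. Stack: be
  Read 'c': push. Stack: bec
  Read 'b': push. Stack: becb
  Read 'd': push. Stack: becbd
  Read 'c': push. Stack: becbdc
  Read 'e': push. Stack: becbdce
Final stack: "becbdce" (length 7)

7


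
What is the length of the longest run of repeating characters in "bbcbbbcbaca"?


Input: "bbcbbbcbaca"
Scanning for longest run:
  Position 1 ('b'): continues run of 'b', length=2
  Position 2 ('c'): new char, reset run to 1
  Position 3 ('b'): new char, reset run to 1
  Position 4 ('b'): continues run of 'b', length=2
  Position 5 ('b'): continues run of 'b', length=3
  Position 6 ('c'): new char, reset run to 1
  Position 7 ('b'): new char, reset run to 1
  Position 8 ('a'): new char, reset run to 1
  Position 9 ('c'): new char, reset run to 1
  Position 10 ('a'): new char, reset run to 1
Longest run: 'b' with length 3

3


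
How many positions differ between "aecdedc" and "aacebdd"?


Comparing "aecdedc" and "aacebdd" position by position:
  Position 0: 'a' vs 'a' => same
  Position 1: 'e' vs 'a' => DIFFER
  Position 2: 'c' vs 'c' => same
  Position 3: 'd' vs 'e' => DIFFER
  Position 4: 'e' vs 'b' => DIFFER
  Position 5: 'd' vs 'd' => same
  Position 6: 'c' vs 'd' => DIFFER
Positions that differ: 4

4


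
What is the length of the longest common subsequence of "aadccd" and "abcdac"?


LCS of "aadccd" and "abcdac"
DP table:
           a    b    c    d    a    c
      0    0    0    0    0    0    0
  a   0    1    1    1    1    1    1
  a   0    1    1    1    1    2    2
  d   0    1    1    1    2    2    2
  c   0    1    1    2    2    2    3
  c   0    1    1    2    2    2    3
  d   0    1    1    2    3    3    3
LCS length = dp[6][6] = 3

3


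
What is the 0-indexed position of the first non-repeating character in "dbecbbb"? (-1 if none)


Input: dbecbbb
Character frequencies:
  'b': 4
  'c': 1
  'd': 1
  'e': 1
Scanning left to right for freq == 1:
  Position 0 ('d'): unique! => answer = 0

0


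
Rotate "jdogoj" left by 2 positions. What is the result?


Input: "jdogoj", rotate left by 2
First 2 characters: "jd"
Remaining characters: "ogoj"
Concatenate remaining + first: "ogoj" + "jd" = "ogojjd"

ogojjd


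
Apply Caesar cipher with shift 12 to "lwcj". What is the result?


Caesar cipher: shift "lwcj" by 12
  'l' (pos 11) + 12 = pos 23 = 'x'
  'w' (pos 22) + 12 = pos 8 = 'i'
  'c' (pos 2) + 12 = pos 14 = 'o'
  'j' (pos 9) + 12 = pos 21 = 'v'
Result: xiov

xiov


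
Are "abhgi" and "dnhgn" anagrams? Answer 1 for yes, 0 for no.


Strings: "abhgi", "dnhgn"
Sorted first:  abghi
Sorted second: dghnn
Differ at position 0: 'a' vs 'd' => not anagrams

0


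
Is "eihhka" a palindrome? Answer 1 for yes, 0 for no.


Input: eihhka
Reversed: akhhie
  Compare pos 0 ('e') with pos 5 ('a'): MISMATCH
  Compare pos 1 ('i') with pos 4 ('k'): MISMATCH
  Compare pos 2 ('h') with pos 3 ('h'): match
Result: not a palindrome

0


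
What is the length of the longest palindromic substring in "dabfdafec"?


Input: "dabfdafec"
Checking substrings for palindromes:
  No multi-char palindromic substrings found
Longest palindromic substring: "d" with length 1

1


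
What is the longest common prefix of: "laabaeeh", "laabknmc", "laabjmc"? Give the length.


Words: laabaeeh, laabknmc, laabjmc
  Position 0: all 'l' => match
  Position 1: all 'a' => match
  Position 2: all 'a' => match
  Position 3: all 'b' => match
  Position 4: ('a', 'k', 'j') => mismatch, stop
LCP = "laab" (length 4)

4


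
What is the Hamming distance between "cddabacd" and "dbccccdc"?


Comparing "cddabacd" and "dbccccdc" position by position:
  Position 0: 'c' vs 'd' => differ
  Position 1: 'd' vs 'b' => differ
  Position 2: 'd' vs 'c' => differ
  Position 3: 'a' vs 'c' => differ
  Position 4: 'b' vs 'c' => differ
  Position 5: 'a' vs 'c' => differ
  Position 6: 'c' vs 'd' => differ
  Position 7: 'd' vs 'c' => differ
Total differences (Hamming distance): 8

8


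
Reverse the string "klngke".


Input: klngke
Reading characters right to left:
  Position 5: 'e'
  Position 4: 'k'
  Position 3: 'g'
  Position 2: 'n'
  Position 1: 'l'
  Position 0: 'k'
Reversed: ekgnlk

ekgnlk


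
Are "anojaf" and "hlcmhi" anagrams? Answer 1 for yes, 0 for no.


Strings: "anojaf", "hlcmhi"
Sorted first:  aafjno
Sorted second: chhilm
Differ at position 0: 'a' vs 'c' => not anagrams

0


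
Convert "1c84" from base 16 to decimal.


Input: "1c84" in base 16
Positional expansion:
  Digit '1' (value 1) x 16^3 = 4096
  Digit 'c' (value 12) x 16^2 = 3072
  Digit '8' (value 8) x 16^1 = 128
  Digit '4' (value 4) x 16^0 = 4
Sum = 7300

7300


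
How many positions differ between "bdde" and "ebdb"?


Comparing "bdde" and "ebdb" position by position:
  Position 0: 'b' vs 'e' => DIFFER
  Position 1: 'd' vs 'b' => DIFFER
  Position 2: 'd' vs 'd' => same
  Position 3: 'e' vs 'b' => DIFFER
Positions that differ: 3

3


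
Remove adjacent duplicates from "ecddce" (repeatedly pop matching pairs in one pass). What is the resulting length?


Input: ecddce
Stack-based adjacent duplicate removal:
  Read 'e': push. Stack: e
  Read 'c': push. Stack: ec
  Read 'd': push. Stack: ecd
  Read 'd': matches stack top 'd' => pop. Stack: ec
  Read 'c': matches stack top 'c' => pop. Stack: e
  Read 'e': matches stack top 'e' => pop. Stack: (empty)
Final stack: "" (length 0)

0


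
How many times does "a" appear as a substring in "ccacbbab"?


Searching for "a" in "ccacbbab"
Scanning each position:
  Position 0: "c" => no
  Position 1: "c" => no
  Position 2: "a" => MATCH
  Position 3: "c" => no
  Position 4: "b" => no
  Position 5: "b" => no
  Position 6: "a" => MATCH
  Position 7: "b" => no
Total occurrences: 2

2


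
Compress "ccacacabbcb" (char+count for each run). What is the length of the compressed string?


Input: ccacacabbcb
Runs:
  'c' x 2 => "c2"
  'a' x 1 => "a1"
  'c' x 1 => "c1"
  'a' x 1 => "a1"
  'c' x 1 => "c1"
  'a' x 1 => "a1"
  'b' x 2 => "b2"
  'c' x 1 => "c1"
  'b' x 1 => "b1"
Compressed: "c2a1c1a1c1a1b2c1b1"
Compressed length: 18

18


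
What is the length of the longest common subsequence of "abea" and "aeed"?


LCS of "abea" and "aeed"
DP table:
           a    e    e    d
      0    0    0    0    0
  a   0    1    1    1    1
  b   0    1    1    1    1
  e   0    1    2    2    2
  a   0    1    2    2    2
LCS length = dp[4][4] = 2

2


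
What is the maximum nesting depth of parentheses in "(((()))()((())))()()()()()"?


Input: "(((()))()((())))()()()()()"
Tracking depth:
  Position 0 '(': depth becomes 1
  Position 1 '(': depth becomes 2
  Position 2 '(': depth becomes 3
  Position 3 '(': depth becomes 4
  Position 4 ')': depth becomes 3
  Position 5 ')': depth becomes 2
  Position 6 ')': depth becomes 1
  Position 7 '(': depth becomes 2
  Position 8 ')': depth becomes 1
  Position 9 '(': depth becomes 2
  Position 10 '(': depth becomes 3
  Position 11 '(': depth becomes 4
  Position 12 ')': depth becomes 3
  Position 13 ')': depth becomes 2
  Position 14 ')': depth becomes 1
  Position 15 ')': depth becomes 0
  Position 16 '(': depth becomes 1
  Position 17 ')': depth becomes 0
  Position 18 '(': depth becomes 1
  Position 19 ')': depth becomes 0
  Position 20 '(': depth becomes 1
  Position 21 ')': depth becomes 0
  Position 22 '(': depth becomes 1
  Position 23 ')': depth becomes 0
  Position 24 '(': depth becomes 1
  Position 25 ')': depth becomes 0
Maximum depth reached: 4

4


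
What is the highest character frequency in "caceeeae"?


Input: caceeeae
Character counts:
  'a': 2
  'c': 2
  'e': 4
Maximum frequency: 4

4


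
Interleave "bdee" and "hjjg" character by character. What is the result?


Interleaving "bdee" and "hjjg":
  Position 0: 'b' from first, 'h' from second => "bh"
  Position 1: 'd' from first, 'j' from second => "dj"
  Position 2: 'e' from first, 'j' from second => "ej"
  Position 3: 'e' from first, 'g' from second => "eg"
Result: bhdjejeg

bhdjejeg


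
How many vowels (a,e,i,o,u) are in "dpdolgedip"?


Input: dpdolgedip
Checking each character:
  'd' at position 0: consonant
  'p' at position 1: consonant
  'd' at position 2: consonant
  'o' at position 3: vowel (running total: 1)
  'l' at position 4: consonant
  'g' at position 5: consonant
  'e' at position 6: vowel (running total: 2)
  'd' at position 7: consonant
  'i' at position 8: vowel (running total: 3)
  'p' at position 9: consonant
Total vowels: 3

3


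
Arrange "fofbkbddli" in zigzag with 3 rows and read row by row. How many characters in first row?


Zigzag "fofbkbddli" into 3 rows:
Placing characters:
  'f' => row 0
  'o' => row 1
  'f' => row 2
  'b' => row 1
  'k' => row 0
  'b' => row 1
  'd' => row 2
  'd' => row 1
  'l' => row 0
  'i' => row 1
Rows:
  Row 0: "fkl"
  Row 1: "obbdi"
  Row 2: "fd"
First row length: 3

3


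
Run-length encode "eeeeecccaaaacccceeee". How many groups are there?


Input: eeeeecccaaaacccceeee
Scanning for consecutive runs:
  Group 1: 'e' x 5 (positions 0-4)
  Group 2: 'c' x 3 (positions 5-7)
  Group 3: 'a' x 4 (positions 8-11)
  Group 4: 'c' x 4 (positions 12-15)
  Group 5: 'e' x 4 (positions 16-19)
Total groups: 5

5


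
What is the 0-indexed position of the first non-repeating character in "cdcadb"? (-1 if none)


Input: cdcadb
Character frequencies:
  'a': 1
  'b': 1
  'c': 2
  'd': 2
Scanning left to right for freq == 1:
  Position 0 ('c'): freq=2, skip
  Position 1 ('d'): freq=2, skip
  Position 2 ('c'): freq=2, skip
  Position 3 ('a'): unique! => answer = 3

3


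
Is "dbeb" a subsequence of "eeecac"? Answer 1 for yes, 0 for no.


Check if "dbeb" is a subsequence of "eeecac"
Greedy scan:
  Position 0 ('e'): no match needed
  Position 1 ('e'): no match needed
  Position 2 ('e'): no match needed
  Position 3 ('c'): no match needed
  Position 4 ('a'): no match needed
  Position 5 ('c'): no match needed
Only matched 0/4 characters => not a subsequence

0


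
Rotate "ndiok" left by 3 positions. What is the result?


Input: "ndiok", rotate left by 3
First 3 characters: "ndi"
Remaining characters: "ok"
Concatenate remaining + first: "ok" + "ndi" = "okndi"

okndi


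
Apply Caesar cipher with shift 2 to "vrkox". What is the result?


Caesar cipher: shift "vrkox" by 2
  'v' (pos 21) + 2 = pos 23 = 'x'
  'r' (pos 17) + 2 = pos 19 = 't'
  'k' (pos 10) + 2 = pos 12 = 'm'
  'o' (pos 14) + 2 = pos 16 = 'q'
  'x' (pos 23) + 2 = pos 25 = 'z'
Result: xtmqz

xtmqz


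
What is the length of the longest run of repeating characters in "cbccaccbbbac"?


Input: "cbccaccbbbac"
Scanning for longest run:
  Position 1 ('b'): new char, reset run to 1
  Position 2 ('c'): new char, reset run to 1
  Position 3 ('c'): continues run of 'c', length=2
  Position 4 ('a'): new char, reset run to 1
  Position 5 ('c'): new char, reset run to 1
  Position 6 ('c'): continues run of 'c', length=2
  Position 7 ('b'): new char, reset run to 1
  Position 8 ('b'): continues run of 'b', length=2
  Position 9 ('b'): continues run of 'b', length=3
  Position 10 ('a'): new char, reset run to 1
  Position 11 ('c'): new char, reset run to 1
Longest run: 'b' with length 3

3


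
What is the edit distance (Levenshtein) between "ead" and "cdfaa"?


Computing edit distance: "ead" -> "cdfaa"
DP table:
           c    d    f    a    a
      0    1    2    3    4    5
  e   1    1    2    3    4    5
  a   2    2    2    3    3    4
  d   3    3    2    3    4    4
Edit distance = dp[3][5] = 4

4


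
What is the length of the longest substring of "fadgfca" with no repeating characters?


Input: "fadgfca"
Sliding window (track last position of each char):
  Position 0 ('f'): window [0,0] length 1 -- new best
  Position 1 ('a'): window [0,1] length 2 -- new best
  Position 2 ('d'): window [0,2] length 3 -- new best
  Position 3 ('g'): window [0,3] length 4 -- new best
  Position 4 ('f'): repeat (last at 0), move window start to 1
  Position 4 ('f'): window [1,4] length 4
  Position 5 ('c'): window [1,5] length 5 -- new best
  Position 6 ('a'): repeat (last at 1), move window start to 2
  Position 6 ('a'): window [2,6] length 5
Longest substring with no repeats: "adgfc" with length 5

5


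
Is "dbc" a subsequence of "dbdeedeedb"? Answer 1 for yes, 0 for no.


Check if "dbc" is a subsequence of "dbdeedeedb"
Greedy scan:
  Position 0 ('d'): matches sub[0] = 'd'
  Position 1 ('b'): matches sub[1] = 'b'
  Position 2 ('d'): no match needed
  Position 3 ('e'): no match needed
  Position 4 ('e'): no match needed
  Position 5 ('d'): no match needed
  Position 6 ('e'): no match needed
  Position 7 ('e'): no match needed
  Position 8 ('d'): no match needed
  Position 9 ('b'): no match needed
Only matched 2/3 characters => not a subsequence

0


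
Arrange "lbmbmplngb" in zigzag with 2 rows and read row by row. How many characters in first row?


Zigzag "lbmbmplngb" into 2 rows:
Placing characters:
  'l' => row 0
  'b' => row 1
  'm' => row 0
  'b' => row 1
  'm' => row 0
  'p' => row 1
  'l' => row 0
  'n' => row 1
  'g' => row 0
  'b' => row 1
Rows:
  Row 0: "lmmlg"
  Row 1: "bbpnb"
First row length: 5

5


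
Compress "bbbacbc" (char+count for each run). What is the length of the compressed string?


Input: bbbacbc
Runs:
  'b' x 3 => "b3"
  'a' x 1 => "a1"
  'c' x 1 => "c1"
  'b' x 1 => "b1"
  'c' x 1 => "c1"
Compressed: "b3a1c1b1c1"
Compressed length: 10

10


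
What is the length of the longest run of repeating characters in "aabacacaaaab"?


Input: "aabacacaaaab"
Scanning for longest run:
  Position 1 ('a'): continues run of 'a', length=2
  Position 2 ('b'): new char, reset run to 1
  Position 3 ('a'): new char, reset run to 1
  Position 4 ('c'): new char, reset run to 1
  Position 5 ('a'): new char, reset run to 1
  Position 6 ('c'): new char, reset run to 1
  Position 7 ('a'): new char, reset run to 1
  Position 8 ('a'): continues run of 'a', length=2
  Position 9 ('a'): continues run of 'a', length=3
  Position 10 ('a'): continues run of 'a', length=4
  Position 11 ('b'): new char, reset run to 1
Longest run: 'a' with length 4

4


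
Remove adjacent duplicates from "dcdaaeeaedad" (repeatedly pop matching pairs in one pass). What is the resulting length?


Input: dcdaaeeaedad
Stack-based adjacent duplicate removal:
  Read 'd': push. Stack: d
  Read 'c': push. Stack: dc
  Read 'd': push. Stack: dcd
  Read 'a': push. Stack: dcda
  Read 'a': matches stack top 'a' => pop. Stack: dcd
  Read 'e': push. Stack: dcde
  Read 'e': matches stack top 'e' => pop. Stack: dcd
  Read 'a': push. Stack: dcda
  Read 'e': push. Stack: dcdae
  Read 'd': push. Stack: dcdaed
  Read 'a': push. Stack: dcdaeda
  Read 'd': push. Stack: dcdaedad
Final stack: "dcdaedad" (length 8)

8


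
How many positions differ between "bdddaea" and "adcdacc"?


Comparing "bdddaea" and "adcdacc" position by position:
  Position 0: 'b' vs 'a' => DIFFER
  Position 1: 'd' vs 'd' => same
  Position 2: 'd' vs 'c' => DIFFER
  Position 3: 'd' vs 'd' => same
  Position 4: 'a' vs 'a' => same
  Position 5: 'e' vs 'c' => DIFFER
  Position 6: 'a' vs 'c' => DIFFER
Positions that differ: 4

4


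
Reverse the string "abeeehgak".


Input: abeeehgak
Reading characters right to left:
  Position 8: 'k'
  Position 7: 'a'
  Position 6: 'g'
  Position 5: 'h'
  Position 4: 'e'
  Position 3: 'e'
  Position 2: 'e'
  Position 1: 'b'
  Position 0: 'a'
Reversed: kagheeeba

kagheeeba


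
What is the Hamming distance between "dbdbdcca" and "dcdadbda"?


Comparing "dbdbdcca" and "dcdadbda" position by position:
  Position 0: 'd' vs 'd' => same
  Position 1: 'b' vs 'c' => differ
  Position 2: 'd' vs 'd' => same
  Position 3: 'b' vs 'a' => differ
  Position 4: 'd' vs 'd' => same
  Position 5: 'c' vs 'b' => differ
  Position 6: 'c' vs 'd' => differ
  Position 7: 'a' vs 'a' => same
Total differences (Hamming distance): 4

4


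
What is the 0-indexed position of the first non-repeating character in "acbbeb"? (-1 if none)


Input: acbbeb
Character frequencies:
  'a': 1
  'b': 3
  'c': 1
  'e': 1
Scanning left to right for freq == 1:
  Position 0 ('a'): unique! => answer = 0

0


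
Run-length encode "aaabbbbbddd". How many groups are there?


Input: aaabbbbbddd
Scanning for consecutive runs:
  Group 1: 'a' x 3 (positions 0-2)
  Group 2: 'b' x 5 (positions 3-7)
  Group 3: 'd' x 3 (positions 8-10)
Total groups: 3

3


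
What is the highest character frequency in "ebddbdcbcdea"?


Input: ebddbdcbcdea
Character counts:
  'a': 1
  'b': 3
  'c': 2
  'd': 4
  'e': 2
Maximum frequency: 4

4


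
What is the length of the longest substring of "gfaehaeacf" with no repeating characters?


Input: "gfaehaeacf"
Sliding window (track last position of each char):
  Position 0 ('g'): window [0,0] length 1 -- new best
  Position 1 ('f'): window [0,1] length 2 -- new best
  Position 2 ('a'): window [0,2] length 3 -- new best
  Position 3 ('e'): window [0,3] length 4 -- new best
  Position 4 ('h'): window [0,4] length 5 -- new best
  Position 5 ('a'): repeat (last at 2), move window start to 3
  Position 5 ('a'): window [3,5] length 3
  Position 6 ('e'): repeat (last at 3), move window start to 4
  Position 6 ('e'): window [4,6] length 3
  Position 7 ('a'): repeat (last at 5), move window start to 6
  Position 7 ('a'): window [6,7] length 2
  Position 8 ('c'): window [6,8] length 3
  Position 9 ('f'): window [6,9] length 4
Longest substring with no repeats: "gfaeh" with length 5

5


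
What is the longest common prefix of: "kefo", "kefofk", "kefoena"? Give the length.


Words: kefo, kefofk, kefoena
  Position 0: all 'k' => match
  Position 1: all 'e' => match
  Position 2: all 'f' => match
  Position 3: all 'o' => match
LCP = "kefo" (length 4)

4


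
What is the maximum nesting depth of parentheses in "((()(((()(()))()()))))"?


Input: "((()(((()(()))()()))))"
Tracking depth:
  Position 0 '(': depth becomes 1
  Position 1 '(': depth becomes 2
  Position 2 '(': depth becomes 3
  Position 3 ')': depth becomes 2
  Position 4 '(': depth becomes 3
  Position 5 '(': depth becomes 4
  Position 6 '(': depth becomes 5
  Position 7 '(': depth becomes 6
  Position 8 ')': depth becomes 5
  Position 9 '(': depth becomes 6
  Position 10 '(': depth becomes 7
  Position 11 ')': depth becomes 6
  Position 12 ')': depth becomes 5
  Position 13 ')': depth becomes 4
  Position 14 '(': depth becomes 5
  Position 15 ')': depth becomes 4
  Position 16 '(': depth becomes 5
  Position 17 ')': depth becomes 4
  Position 18 ')': depth becomes 3
  Position 19 ')': depth becomes 2
  Position 20 ')': depth becomes 1
  Position 21 ')': depth becomes 0
Maximum depth reached: 7

7


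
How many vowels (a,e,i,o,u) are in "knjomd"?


Input: knjomd
Checking each character:
  'k' at position 0: consonant
  'n' at position 1: consonant
  'j' at position 2: consonant
  'o' at position 3: vowel (running total: 1)
  'm' at position 4: consonant
  'd' at position 5: consonant
Total vowels: 1

1


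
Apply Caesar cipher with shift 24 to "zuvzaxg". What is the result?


Caesar cipher: shift "zuvzaxg" by 24
  'z' (pos 25) + 24 = pos 23 = 'x'
  'u' (pos 20) + 24 = pos 18 = 's'
  'v' (pos 21) + 24 = pos 19 = 't'
  'z' (pos 25) + 24 = pos 23 = 'x'
  'a' (pos 0) + 24 = pos 24 = 'y'
  'x' (pos 23) + 24 = pos 21 = 'v'
  'g' (pos 6) + 24 = pos 4 = 'e'
Result: xstxyve

xstxyve


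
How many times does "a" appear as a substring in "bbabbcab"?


Searching for "a" in "bbabbcab"
Scanning each position:
  Position 0: "b" => no
  Position 1: "b" => no
  Position 2: "a" => MATCH
  Position 3: "b" => no
  Position 4: "b" => no
  Position 5: "c" => no
  Position 6: "a" => MATCH
  Position 7: "b" => no
Total occurrences: 2

2


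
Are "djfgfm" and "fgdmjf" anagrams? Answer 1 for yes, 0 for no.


Strings: "djfgfm", "fgdmjf"
Sorted first:  dffgjm
Sorted second: dffgjm
Sorted forms match => anagrams

1


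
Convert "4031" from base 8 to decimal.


Input: "4031" in base 8
Positional expansion:
  Digit '4' (value 4) x 8^3 = 2048
  Digit '0' (value 0) x 8^2 = 0
  Digit '3' (value 3) x 8^1 = 24
  Digit '1' (value 1) x 8^0 = 1
Sum = 2073

2073


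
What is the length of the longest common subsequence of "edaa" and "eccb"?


LCS of "edaa" and "eccb"
DP table:
           e    c    c    b
      0    0    0    0    0
  e   0    1    1    1    1
  d   0    1    1    1    1
  a   0    1    1    1    1
  a   0    1    1    1    1
LCS length = dp[4][4] = 1

1


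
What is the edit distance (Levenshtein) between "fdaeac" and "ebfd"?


Computing edit distance: "fdaeac" -> "ebfd"
DP table:
           e    b    f    d
      0    1    2    3    4
  f   1    1    2    2    3
  d   2    2    2    3    2
  a   3    3    3    3    3
  e   4    3    4    4    4
  a   5    4    4    5    5
  c   6    5    5    5    6
Edit distance = dp[6][4] = 6

6


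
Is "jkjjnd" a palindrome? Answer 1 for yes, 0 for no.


Input: jkjjnd
Reversed: dnjjkj
  Compare pos 0 ('j') with pos 5 ('d'): MISMATCH
  Compare pos 1 ('k') with pos 4 ('n'): MISMATCH
  Compare pos 2 ('j') with pos 3 ('j'): match
Result: not a palindrome

0


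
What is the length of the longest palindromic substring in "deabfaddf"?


Input: "deabfaddf"
Checking substrings for palindromes:
  [6:8] "dd" (len 2) => palindrome
Longest palindromic substring: "dd" with length 2

2


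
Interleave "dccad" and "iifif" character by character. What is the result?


Interleaving "dccad" and "iifif":
  Position 0: 'd' from first, 'i' from second => "di"
  Position 1: 'c' from first, 'i' from second => "ci"
  Position 2: 'c' from first, 'f' from second => "cf"
  Position 3: 'a' from first, 'i' from second => "ai"
  Position 4: 'd' from first, 'f' from second => "df"
Result: dicicfaidf

dicicfaidf


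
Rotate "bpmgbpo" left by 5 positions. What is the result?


Input: "bpmgbpo", rotate left by 5
First 5 characters: "bpmgb"
Remaining characters: "po"
Concatenate remaining + first: "po" + "bpmgb" = "pobpmgb"

pobpmgb


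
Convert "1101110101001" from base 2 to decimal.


Input: "1101110101001" in base 2
Positional expansion:
  Digit '1' (value 1) x 2^12 = 4096
  Digit '1' (value 1) x 2^11 = 2048
  Digit '0' (value 0) x 2^10 = 0
  Digit '1' (value 1) x 2^9 = 512
  Digit '1' (value 1) x 2^8 = 256
  Digit '1' (value 1) x 2^7 = 128
  Digit '0' (value 0) x 2^6 = 0
  Digit '1' (value 1) x 2^5 = 32
  Digit '0' (value 0) x 2^4 = 0
  Digit '1' (value 1) x 2^3 = 8
  Digit '0' (value 0) x 2^2 = 0
  Digit '0' (value 0) x 2^1 = 0
  Digit '1' (value 1) x 2^0 = 1
Sum = 7081

7081


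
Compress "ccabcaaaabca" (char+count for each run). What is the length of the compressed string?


Input: ccabcaaaabca
Runs:
  'c' x 2 => "c2"
  'a' x 1 => "a1"
  'b' x 1 => "b1"
  'c' x 1 => "c1"
  'a' x 4 => "a4"
  'b' x 1 => "b1"
  'c' x 1 => "c1"
  'a' x 1 => "a1"
Compressed: "c2a1b1c1a4b1c1a1"
Compressed length: 16

16


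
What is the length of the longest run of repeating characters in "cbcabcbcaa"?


Input: "cbcabcbcaa"
Scanning for longest run:
  Position 1 ('b'): new char, reset run to 1
  Position 2 ('c'): new char, reset run to 1
  Position 3 ('a'): new char, reset run to 1
  Position 4 ('b'): new char, reset run to 1
  Position 5 ('c'): new char, reset run to 1
  Position 6 ('b'): new char, reset run to 1
  Position 7 ('c'): new char, reset run to 1
  Position 8 ('a'): new char, reset run to 1
  Position 9 ('a'): continues run of 'a', length=2
Longest run: 'a' with length 2

2


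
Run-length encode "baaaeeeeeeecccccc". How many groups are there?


Input: baaaeeeeeeecccccc
Scanning for consecutive runs:
  Group 1: 'b' x 1 (positions 0-0)
  Group 2: 'a' x 3 (positions 1-3)
  Group 3: 'e' x 7 (positions 4-10)
  Group 4: 'c' x 6 (positions 11-16)
Total groups: 4

4


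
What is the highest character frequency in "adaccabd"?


Input: adaccabd
Character counts:
  'a': 3
  'b': 1
  'c': 2
  'd': 2
Maximum frequency: 3

3


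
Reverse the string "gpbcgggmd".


Input: gpbcgggmd
Reading characters right to left:
  Position 8: 'd'
  Position 7: 'm'
  Position 6: 'g'
  Position 5: 'g'
  Position 4: 'g'
  Position 3: 'c'
  Position 2: 'b'
  Position 1: 'p'
  Position 0: 'g'
Reversed: dmgggcbpg

dmgggcbpg


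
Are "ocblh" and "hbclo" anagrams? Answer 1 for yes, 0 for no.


Strings: "ocblh", "hbclo"
Sorted first:  bchlo
Sorted second: bchlo
Sorted forms match => anagrams

1


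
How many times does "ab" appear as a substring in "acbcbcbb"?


Searching for "ab" in "acbcbcbb"
Scanning each position:
  Position 0: "ac" => no
  Position 1: "cb" => no
  Position 2: "bc" => no
  Position 3: "cb" => no
  Position 4: "bc" => no
  Position 5: "cb" => no
  Position 6: "bb" => no
Total occurrences: 0

0


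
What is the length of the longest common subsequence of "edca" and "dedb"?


LCS of "edca" and "dedb"
DP table:
           d    e    d    b
      0    0    0    0    0
  e   0    0    1    1    1
  d   0    1    1    2    2
  c   0    1    1    2    2
  a   0    1    1    2    2
LCS length = dp[4][4] = 2

2


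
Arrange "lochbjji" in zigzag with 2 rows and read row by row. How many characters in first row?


Zigzag "lochbjji" into 2 rows:
Placing characters:
  'l' => row 0
  'o' => row 1
  'c' => row 0
  'h' => row 1
  'b' => row 0
  'j' => row 1
  'j' => row 0
  'i' => row 1
Rows:
  Row 0: "lcbj"
  Row 1: "ohji"
First row length: 4

4


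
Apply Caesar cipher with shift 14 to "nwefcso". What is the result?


Caesar cipher: shift "nwefcso" by 14
  'n' (pos 13) + 14 = pos 1 = 'b'
  'w' (pos 22) + 14 = pos 10 = 'k'
  'e' (pos 4) + 14 = pos 18 = 's'
  'f' (pos 5) + 14 = pos 19 = 't'
  'c' (pos 2) + 14 = pos 16 = 'q'
  's' (pos 18) + 14 = pos 6 = 'g'
  'o' (pos 14) + 14 = pos 2 = 'c'
Result: bkstqgc

bkstqgc


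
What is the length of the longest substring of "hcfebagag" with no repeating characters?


Input: "hcfebagag"
Sliding window (track last position of each char):
  Position 0 ('h'): window [0,0] length 1 -- new best
  Position 1 ('c'): window [0,1] length 2 -- new best
  Position 2 ('f'): window [0,2] length 3 -- new best
  Position 3 ('e'): window [0,3] length 4 -- new best
  Position 4 ('b'): window [0,4] length 5 -- new best
  Position 5 ('a'): window [0,5] length 6 -- new best
  Position 6 ('g'): window [0,6] length 7 -- new best
  Position 7 ('a'): repeat (last at 5), move window start to 6
  Position 7 ('a'): window [6,7] length 2
  Position 8 ('g'): repeat (last at 6), move window start to 7
  Position 8 ('g'): window [7,8] length 2
Longest substring with no repeats: "hcfebag" with length 7

7


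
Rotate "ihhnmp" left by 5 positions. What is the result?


Input: "ihhnmp", rotate left by 5
First 5 characters: "ihhnm"
Remaining characters: "p"
Concatenate remaining + first: "p" + "ihhnm" = "pihhnm"

pihhnm


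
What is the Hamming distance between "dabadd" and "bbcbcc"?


Comparing "dabadd" and "bbcbcc" position by position:
  Position 0: 'd' vs 'b' => differ
  Position 1: 'a' vs 'b' => differ
  Position 2: 'b' vs 'c' => differ
  Position 3: 'a' vs 'b' => differ
  Position 4: 'd' vs 'c' => differ
  Position 5: 'd' vs 'c' => differ
Total differences (Hamming distance): 6

6


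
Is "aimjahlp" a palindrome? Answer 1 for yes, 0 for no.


Input: aimjahlp
Reversed: plhajmia
  Compare pos 0 ('a') with pos 7 ('p'): MISMATCH
  Compare pos 1 ('i') with pos 6 ('l'): MISMATCH
  Compare pos 2 ('m') with pos 5 ('h'): MISMATCH
  Compare pos 3 ('j') with pos 4 ('a'): MISMATCH
Result: not a palindrome

0


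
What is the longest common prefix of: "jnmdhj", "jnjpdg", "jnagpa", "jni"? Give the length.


Words: jnmdhj, jnjpdg, jnagpa, jni
  Position 0: all 'j' => match
  Position 1: all 'n' => match
  Position 2: ('m', 'j', 'a', 'i') => mismatch, stop
LCP = "jn" (length 2)

2


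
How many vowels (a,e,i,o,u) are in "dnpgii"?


Input: dnpgii
Checking each character:
  'd' at position 0: consonant
  'n' at position 1: consonant
  'p' at position 2: consonant
  'g' at position 3: consonant
  'i' at position 4: vowel (running total: 1)
  'i' at position 5: vowel (running total: 2)
Total vowels: 2

2


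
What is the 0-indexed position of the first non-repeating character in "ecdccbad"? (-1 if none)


Input: ecdccbad
Character frequencies:
  'a': 1
  'b': 1
  'c': 3
  'd': 2
  'e': 1
Scanning left to right for freq == 1:
  Position 0 ('e'): unique! => answer = 0

0


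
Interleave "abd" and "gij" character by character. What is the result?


Interleaving "abd" and "gij":
  Position 0: 'a' from first, 'g' from second => "ag"
  Position 1: 'b' from first, 'i' from second => "bi"
  Position 2: 'd' from first, 'j' from second => "dj"
Result: agbidj

agbidj


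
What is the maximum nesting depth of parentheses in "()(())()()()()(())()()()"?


Input: "()(())()()()()(())()()()"
Tracking depth:
  Position 0 '(': depth becomes 1
  Position 1 ')': depth becomes 0
  Position 2 '(': depth becomes 1
  Position 3 '(': depth becomes 2
  Position 4 ')': depth becomes 1
  Position 5 ')': depth becomes 0
  Position 6 '(': depth becomes 1
  Position 7 ')': depth becomes 0
  Position 8 '(': depth becomes 1
  Position 9 ')': depth becomes 0
  Position 10 '(': depth becomes 1
  Position 11 ')': depth becomes 0
  Position 12 '(': depth becomes 1
  Position 13 ')': depth becomes 0
  Position 14 '(': depth becomes 1
  Position 15 '(': depth becomes 2
  Position 16 ')': depth becomes 1
  Position 17 ')': depth becomes 0
  Position 18 '(': depth becomes 1
  Position 19 ')': depth becomes 0
  Position 20 '(': depth becomes 1
  Position 21 ')': depth becomes 0
  Position 22 '(': depth becomes 1
  Position 23 ')': depth becomes 0
Maximum depth reached: 2

2


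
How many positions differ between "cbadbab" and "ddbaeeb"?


Comparing "cbadbab" and "ddbaeeb" position by position:
  Position 0: 'c' vs 'd' => DIFFER
  Position 1: 'b' vs 'd' => DIFFER
  Position 2: 'a' vs 'b' => DIFFER
  Position 3: 'd' vs 'a' => DIFFER
  Position 4: 'b' vs 'e' => DIFFER
  Position 5: 'a' vs 'e' => DIFFER
  Position 6: 'b' vs 'b' => same
Positions that differ: 6

6


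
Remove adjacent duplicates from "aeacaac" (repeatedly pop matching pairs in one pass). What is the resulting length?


Input: aeacaac
Stack-based adjacent duplicate removal:
  Read 'a': push. Stack: a
  Read 'e': push. Stack: ae
  Read 'a': push. Stack: aea
  Read 'c': push. Stack: aeac
  Read 'a': push. Stack: aeaca
  Read 'a': matches stack top 'a' => pop. Stack: aeac
  Read 'c': matches stack top 'c' => pop. Stack: aea
Final stack: "aea" (length 3)

3


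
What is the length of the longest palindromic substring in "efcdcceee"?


Input: "efcdcceee"
Checking substrings for palindromes:
  [2:5] "cdc" (len 3) => palindrome
  [6:9] "eee" (len 3) => palindrome
  [4:6] "cc" (len 2) => palindrome
  [6:8] "ee" (len 2) => palindrome
  [7:9] "ee" (len 2) => palindrome
Longest palindromic substring: "cdc" with length 3

3


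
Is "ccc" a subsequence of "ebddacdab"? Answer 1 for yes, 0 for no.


Check if "ccc" is a subsequence of "ebddacdab"
Greedy scan:
  Position 0 ('e'): no match needed
  Position 1 ('b'): no match needed
  Position 2 ('d'): no match needed
  Position 3 ('d'): no match needed
  Position 4 ('a'): no match needed
  Position 5 ('c'): matches sub[0] = 'c'
  Position 6 ('d'): no match needed
  Position 7 ('a'): no match needed
  Position 8 ('b'): no match needed
Only matched 1/3 characters => not a subsequence

0


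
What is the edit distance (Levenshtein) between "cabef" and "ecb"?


Computing edit distance: "cabef" -> "ecb"
DP table:
           e    c    b
      0    1    2    3
  c   1    1    1    2
  a   2    2    2    2
  b   3    3    3    2
  e   4    3    4    3
  f   5    4    4    4
Edit distance = dp[5][3] = 4

4


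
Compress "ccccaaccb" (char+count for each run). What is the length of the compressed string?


Input: ccccaaccb
Runs:
  'c' x 4 => "c4"
  'a' x 2 => "a2"
  'c' x 2 => "c2"
  'b' x 1 => "b1"
Compressed: "c4a2c2b1"
Compressed length: 8

8


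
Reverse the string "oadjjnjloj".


Input: oadjjnjloj
Reading characters right to left:
  Position 9: 'j'
  Position 8: 'o'
  Position 7: 'l'
  Position 6: 'j'
  Position 5: 'n'
  Position 4: 'j'
  Position 3: 'j'
  Position 2: 'd'
  Position 1: 'a'
  Position 0: 'o'
Reversed: joljnjjdao

joljnjjdao


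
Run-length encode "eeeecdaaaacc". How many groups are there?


Input: eeeecdaaaacc
Scanning for consecutive runs:
  Group 1: 'e' x 4 (positions 0-3)
  Group 2: 'c' x 1 (positions 4-4)
  Group 3: 'd' x 1 (positions 5-5)
  Group 4: 'a' x 4 (positions 6-9)
  Group 5: 'c' x 2 (positions 10-11)
Total groups: 5

5


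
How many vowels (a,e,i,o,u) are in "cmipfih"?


Input: cmipfih
Checking each character:
  'c' at position 0: consonant
  'm' at position 1: consonant
  'i' at position 2: vowel (running total: 1)
  'p' at position 3: consonant
  'f' at position 4: consonant
  'i' at position 5: vowel (running total: 2)
  'h' at position 6: consonant
Total vowels: 2

2


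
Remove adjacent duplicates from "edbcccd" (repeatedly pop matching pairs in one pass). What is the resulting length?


Input: edbcccd
Stack-based adjacent duplicate removal:
  Read 'e': push. Stack: e
  Read 'd': push. Stack: ed
  Read 'b': push. Stack: edb
  Read 'c': push. Stack: edbc
  Read 'c': matches stack top 'c' => pop. Stack: edb
  Read 'c': push. Stack: edbc
  Read 'd': push. Stack: edbcd
Final stack: "edbcd" (length 5)

5


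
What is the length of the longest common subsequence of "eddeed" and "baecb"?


LCS of "eddeed" and "baecb"
DP table:
           b    a    e    c    b
      0    0    0    0    0    0
  e   0    0    0    1    1    1
  d   0    0    0    1    1    1
  d   0    0    0    1    1    1
  e   0    0    0    1    1    1
  e   0    0    0    1    1    1
  d   0    0    0    1    1    1
LCS length = dp[6][5] = 1

1


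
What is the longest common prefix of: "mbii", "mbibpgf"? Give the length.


Words: mbii, mbibpgf
  Position 0: all 'm' => match
  Position 1: all 'b' => match
  Position 2: all 'i' => match
  Position 3: ('i', 'b') => mismatch, stop
LCP = "mbi" (length 3)

3


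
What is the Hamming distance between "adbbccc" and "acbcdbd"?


Comparing "adbbccc" and "acbcdbd" position by position:
  Position 0: 'a' vs 'a' => same
  Position 1: 'd' vs 'c' => differ
  Position 2: 'b' vs 'b' => same
  Position 3: 'b' vs 'c' => differ
  Position 4: 'c' vs 'd' => differ
  Position 5: 'c' vs 'b' => differ
  Position 6: 'c' vs 'd' => differ
Total differences (Hamming distance): 5

5


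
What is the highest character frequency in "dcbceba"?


Input: dcbceba
Character counts:
  'a': 1
  'b': 2
  'c': 2
  'd': 1
  'e': 1
Maximum frequency: 2

2


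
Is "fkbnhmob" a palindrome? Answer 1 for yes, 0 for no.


Input: fkbnhmob
Reversed: bomhnbkf
  Compare pos 0 ('f') with pos 7 ('b'): MISMATCH
  Compare pos 1 ('k') with pos 6 ('o'): MISMATCH
  Compare pos 2 ('b') with pos 5 ('m'): MISMATCH
  Compare pos 3 ('n') with pos 4 ('h'): MISMATCH
Result: not a palindrome

0


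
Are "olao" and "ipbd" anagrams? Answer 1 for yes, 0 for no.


Strings: "olao", "ipbd"
Sorted first:  aloo
Sorted second: bdip
Differ at position 0: 'a' vs 'b' => not anagrams

0


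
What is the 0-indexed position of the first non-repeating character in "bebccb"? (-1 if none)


Input: bebccb
Character frequencies:
  'b': 3
  'c': 2
  'e': 1
Scanning left to right for freq == 1:
  Position 0 ('b'): freq=3, skip
  Position 1 ('e'): unique! => answer = 1

1


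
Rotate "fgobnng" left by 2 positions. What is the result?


Input: "fgobnng", rotate left by 2
First 2 characters: "fg"
Remaining characters: "obnng"
Concatenate remaining + first: "obnng" + "fg" = "obnngfg"

obnngfg
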